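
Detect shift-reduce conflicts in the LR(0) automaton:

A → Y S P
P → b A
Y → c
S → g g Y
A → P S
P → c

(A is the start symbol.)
A shift-reduce conflict occurs when an LR(0) state has both:
  - a complete (reduce) item [A → α .] (dot at the end), and
  - a shift item [B → β . c γ] (dot before a terminal).

Augment with A' → A and build the canonical LR(0) collection (I0 = CLOSURE({[A' → . A]}), then GOTO on every symbol after a dot until no new states appear). It has 15 states:
  I0: { [A → . P S], [A → . Y S P], [A' → . A], [P → . b A], [P → . c], [Y → . c] }  — shift
  I1: { [A' → A .] }  — accept
  I2: { [A → P . S], [S → . g g Y] }  — shift
  I3: { [A → Y . S P], [S → . g g Y] }  — shift
  I4: { [A → . P S], [A → . Y S P], [P → . b A], [P → . c], [P → b . A], [Y → . c] }  — shift
  I5: { [P → c .], [Y → c .] }  — 2 reduces
  I6: { [P → b A .] }  — reduce
  I7: { [A → Y S . P], [P → . b A], [P → . c] }  — shift
  I8: { [S → g . g Y] }  — shift
  I9: { [S → g g . Y], [Y → . c] }  — shift
  I10: { [S → g g Y .] }  — reduce
  I11: { [Y → c .] }  — reduce
  I12: { [A → Y S P .] }  — reduce
  I13: { [P → c .] }  — reduce
  I14: { [A → P S .] }  — reduce

No state contains both a complete item and a shift item.

Answer: No shift-reduce conflicts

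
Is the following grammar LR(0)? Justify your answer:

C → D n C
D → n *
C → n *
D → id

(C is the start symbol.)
No. Reduce-reduce conflict: [C → n * .] and [D → n * .]

Augment with C' → C and build the canonical LR(0) collection (I0 = CLOSURE({[C' → . C]}), then GOTO on every symbol after a dot until no new states appear). It has 8 states:
  I0: { [C → . D n C], [C → . n *], [C' → . C], [D → . id], [D → . n *] }  — shift
  I1: { [C' → C .] }  — accept
  I2: { [C → D . n C] }  — shift
  I3: { [D → id .] }  — reduce
  I4: { [C → n . *], [D → n . *] }  — shift
  I5: { [C → n * .], [D → n * .] }  — 2 reduces
  I6: { [C → . D n C], [C → . n *], [C → D n . C], [D → . id], [D → . n *] }  — shift
  I7: { [C → D n C .] }  — reduce

Conflict in state I5:
  Reduce-reduce conflict: [C → n * .] and [D → n * .]
So the grammar is NOT LR(0).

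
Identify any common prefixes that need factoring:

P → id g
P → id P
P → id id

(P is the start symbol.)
Yes, P has productions with common prefix 'id'

Left-factoring is needed when two productions for the same non-terminal
share a common prefix on the right-hand side.

Productions for P:
  P → id g
  P → id P
  P → id id

Found common prefix 'id' in productions for P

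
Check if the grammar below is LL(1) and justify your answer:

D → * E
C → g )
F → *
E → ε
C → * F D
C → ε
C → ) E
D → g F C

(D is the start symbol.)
Yes, the grammar is LL(1).

Relevant sets:
  FOLLOW(C) = { $ }

For D:
  PREDICT(D → '*' E) = { '*' }
  PREDICT(D → g F C) = { 'g' }
For C:
  PREDICT(C → g ')') = { 'g' }
  PREDICT(C → '*' F D) = { '*' }
  PREDICT(C → ε) = { $ }
  PREDICT(C → ')' E) = { ')' }
F, E have a single production, so nothing to check there.

All predict sets are disjoint. The grammar IS LL(1).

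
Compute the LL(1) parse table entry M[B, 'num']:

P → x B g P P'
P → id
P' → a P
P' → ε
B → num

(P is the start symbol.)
To find M[B, 'num'], we find productions for B where 'num' is in the predict set (PREDICT(N → α) = (FIRST(α) \ {ε}) ∪ (FOLLOW(N) if α ⇒* ε)).

B → num: PREDICT = { 'num' }
  'num' is in predict set, so this production goes in M[B, 'num']

M[B, 'num'] = B → num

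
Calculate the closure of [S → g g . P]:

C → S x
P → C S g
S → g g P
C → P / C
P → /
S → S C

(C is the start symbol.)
To compute CLOSURE, for each item [A → α.Bβ] where B is a non-terminal, add [B → .γ] for all productions B → γ; repeat for the newly added items until nothing changes.

Start with: [S → g g . P]
  [S → g g . P] has the dot before P: add [P → . C S g], [P → . /]
  [P → . C S g] has the dot before C: add [C → . S x], [C → . P / C]
  [C → . S x] has the dot before S: add [S → . g g P], [S → . S C]
No further items can be added.

CLOSURE = { [C → . P / C], [C → . S x], [P → . /], [P → . C S g], [S → . S C], [S → . g g P], [S → g g . P] }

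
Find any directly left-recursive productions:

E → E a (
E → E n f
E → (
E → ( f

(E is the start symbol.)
Yes, E is left-recursive

E → E a (: LEFT RECURSIVE (starts with E)
E → E n f: LEFT RECURSIVE (starts with E)
E → (: starts with '('
E → ( f: starts with '('

The grammar has direct left recursion on: E.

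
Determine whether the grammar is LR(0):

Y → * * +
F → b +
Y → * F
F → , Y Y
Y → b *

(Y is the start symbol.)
Yes, the grammar is LR(0)

A grammar is LR(0) if no state in the canonical LR(0) collection has:
  - both a shift item (dot before a terminal) and a complete item (shift-reduce conflict), or
  - two or more complete items (reduce-reduce conflict; the accept item [Y' → Y .] counts as a complete item here).

Augment with Y' → Y and build the canonical LR(0) collection (I0 = CLOSURE({[Y' → . Y]}), then GOTO on every symbol after a dot until no new states appear). It has 13 states:
  I0: { [Y → . * * +], [Y → . * F], [Y → . b *], [Y' → . Y] }  — shift
  I1: { [F → . , Y Y], [F → . b +], [Y → * . * +], [Y → * . F] }  — shift
  I2: { [Y' → Y .] }  — accept
  I3: { [Y → b . *] }  — shift
  I4: { [Y → b * .] }  — reduce
  I5: { [Y → * * . +] }  — shift
  I6: { [F → , . Y Y], [Y → . * * +], [Y → . * F], [Y → . b *] }  — shift
  I7: { [Y → * F .] }  — reduce
  I8: { [F → b . +] }  — shift
  I9: { [F → b + .] }  — reduce
  I10: { [F → , Y . Y], [Y → . * * +], [Y → . * F], [Y → . b *] }  — shift
  I11: { [F → , Y Y .] }  — reduce
  I12: { [Y → * * + .] }  — reduce

Every state is either a pure shift/goto state or contains exactly one complete item and nothing to shift — no conflicts. The grammar is LR(0).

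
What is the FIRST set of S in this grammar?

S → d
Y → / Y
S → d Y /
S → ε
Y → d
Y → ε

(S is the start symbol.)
To compute FIRST(S), examine every production with S on the left-hand side, reading each right-hand side left to right until a non-nullable symbol is reached.

From S → d:
  - d is a terminal: add 'd' and stop
From S → d Y /:
  - d is a terminal: add 'd' and stop
From S → ε:
  - ε-production, so ε ∈ FIRST(S)

Collecting: FIRST(S) = { 'd', ε }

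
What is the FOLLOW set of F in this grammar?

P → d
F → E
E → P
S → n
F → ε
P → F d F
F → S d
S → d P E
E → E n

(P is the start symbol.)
To compute FOLLOW(F), find every occurrence of F on a right-hand side N → α F β: add FIRST(β) \ {ε}, and if β is empty or nullable also add FOLLOW(N). Iterate to a fixed point.

In P → F d F: F is followed by d F, add FIRST(d F) \ {ε} = { 'd' }
In P → F d F: F is at the end, add FOLLOW(P)

The FOLLOW sets referred to above (computed the same way, to a fixed point):
  FOLLOW(P) = { $, 'd', 'n' }

Taking the union: FOLLOW(F) = { $, 'd', 'n' }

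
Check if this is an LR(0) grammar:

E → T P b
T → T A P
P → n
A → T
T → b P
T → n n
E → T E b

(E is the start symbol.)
No. Shift-reduce conflict between [A → T .] and [P → . n]

A grammar is LR(0) if no state in the canonical LR(0) collection has:
  - both a shift item (dot before a terminal) and a complete item (shift-reduce conflict), or
  - two or more complete items (reduce-reduce conflict; the accept item [E' → E .] counts as a complete item here).

Augment with E' → E and build the canonical LR(0) collection (I0 = CLOSURE({[E' → . E]}), then GOTO on every symbol after a dot until no new states appear). It has 16 states:
  I0: { [E → . T E b], [E → . T P b], [E' → . E], [T → . T A P], [T → . b P], [T → . n n] }  — shift
  I1: { [E' → E .] }  — accept
  I2: { [A → . T], [E → . T E b], [E → . T P b], [E → T . E b], [E → T . P b], [P → . n], [T → . T A P], [T → . b P], [T → . n n], [T → T . A P] }  — shift
  I3: { [P → . n], [T → b . P] }  — shift
  I4: { [T → n . n] }  — shift
  I5: { [T → n n .] }  — reduce
  I6: { [T → b P .] }  — reduce
  I7: { [P → n .] }  — reduce
  I8: { [P → . n], [T → T A . P] }  — shift
  I9: { [E → T E . b] }  — shift
  I10: { [E → T P . b] }  — shift
  I11: { [A → . T], [A → T .], [E → . T E b], [E → . T P b], [E → T . E b], [E → T . P b], [P → . n], [T → . T A P], [T → . b P], [T → . n n], [T → T . A P] }  — shift, reduce
  I12: { [P → n .], [T → n . n] }  — shift, reduce
  I13: { [E → T P b .] }  — reduce
  I14: { [E → T E b .] }  — reduce
  I15: { [T → T A P .] }  — reduce

Conflict in state I11:
  Shift-reduce conflict between [A → T .] and [P → . n]
So the grammar is NOT LR(0).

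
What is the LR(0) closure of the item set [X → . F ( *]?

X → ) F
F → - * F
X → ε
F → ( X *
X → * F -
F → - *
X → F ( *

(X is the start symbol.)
{ [F → . ( X *], [F → . - * F], [F → . - *], [X → . F ( *] }

To compute CLOSURE, for each item [A → α.Bβ] where B is a non-terminal, add [B → .γ] for all productions B → γ; repeat for the newly added items until nothing changes.

Start with: [X → . F ( *]
  [X → . F ( *] has the dot before F: add [F → . - * F], [F → . ( X *], [F → . - *]
No further items can be added.

CLOSURE = { [F → . ( X *], [F → . - * F], [F → . - *], [X → . F ( *] }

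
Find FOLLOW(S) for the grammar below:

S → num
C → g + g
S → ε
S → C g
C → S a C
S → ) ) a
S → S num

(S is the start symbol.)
{ $, 'a', 'num' }

To compute FOLLOW(S), find every occurrence of S on a right-hand side N → α S β: add FIRST(β) \ {ε}, and if β is empty or nullable also add FOLLOW(N). Iterate to a fixed point.

S is the start symbol, so $ ∈ FOLLOW(S).
In C → S a C: S is followed by a C, add FIRST(a C) \ {ε} = { 'a' }
In S → S num: S is followed by num, add FIRST(num) \ {ε} = { 'num' }

Taking the union: FOLLOW(S) = { $, 'a', 'num' }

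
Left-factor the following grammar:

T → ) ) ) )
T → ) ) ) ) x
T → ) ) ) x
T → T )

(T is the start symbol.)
Left-factoring transforms A → αβ₁ | αβ₂ into A → αA' and A' → β₁ | β₂
(α is the longest common prefix among the alternatives). Repeat until
no nonterminal has two alternatives with a common prefix.

Round 1: T has alternatives sharing prefix ') ) )'. Introduce T': T → ) ) ) T'
  Add: T' → )
  Add: T' → ) x
  Add: T' → x

Round 2: T' has alternatives sharing prefix ')'. Introduce T'': T' → ) T''
  Add: T'' → ε
  Add: T'' → x

No remaining common prefixes — done.

Resulting grammar:
T → ) ) ) T'
T' → ) T''
T'' → ε
T'' → x
T' → x
T → T )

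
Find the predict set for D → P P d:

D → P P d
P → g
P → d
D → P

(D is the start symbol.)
{ 'd', 'g' }

PREDICT(D → P P d) = (FIRST(RHS) \ {ε}) ∪ (FOLLOW(D) if ε ∈ FIRST(RHS), i.e. RHS ⇒* ε)
FIRST(P) = { 'd', 'g' }
FIRST(P P d) = { 'd', 'g' }
ε ∉ FIRST(P P d), so FOLLOW(D) is not added.
PREDICT(D → P P d) = { 'd', 'g' }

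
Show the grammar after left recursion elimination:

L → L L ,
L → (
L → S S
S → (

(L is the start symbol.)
L is directly left-recursive. The standard transformation for
  A → A α₁ | ... | A α_m | β₁ | ... | β_n
is
  A  → β₁ A' | ... | β_n A'
  A' → α₁ A' | ... | α_m A' | ε

L → ( becomes L → ( L'
L → S S becomes L → S S L'
L → L L , becomes L' → L , L'
Add L' → ε

Productions for other non-terminals are unchanged:
  S → (

Resulting grammar:
L → ( L'
L → S S L'
L' → L , L'
L' → ε
S → (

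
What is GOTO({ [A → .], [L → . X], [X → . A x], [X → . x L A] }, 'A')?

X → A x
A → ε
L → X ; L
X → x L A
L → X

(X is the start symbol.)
{ [X → A . x] }

GOTO(I, 'A') = CLOSURE({ [A → αX.β] : [A → α.Xβ] ∈ I, X = 'A' })

Items with dot before 'A', with the dot advanced:
  [X → . A x] → [X → A . x]
Closure adds nothing (no advanced item has the dot before a non-terminal).

GOTO = { [X → A . x] }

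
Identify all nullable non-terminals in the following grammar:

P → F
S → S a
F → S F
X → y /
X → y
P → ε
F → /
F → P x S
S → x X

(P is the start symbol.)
{ 'P' }

ε-productions: P → ε
So P is immediately nullable.
No further non-terminal can be added: every production for the remaining non-terminals contains a terminal or a non-nullable non-terminal.
Nullable = { 'P' }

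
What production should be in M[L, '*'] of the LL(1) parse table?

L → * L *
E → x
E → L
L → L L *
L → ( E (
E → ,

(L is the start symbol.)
L → * L *, L → L L *

To find M[L, '*'], we find productions for L where '*' is in the predict set (PREDICT(N → α) = (FIRST(α) \ {ε}) ∪ (FOLLOW(N) if α ⇒* ε)).

Relevant sets:
  FIRST(L) = { '(', '*' }

L → * L *: PREDICT = { '*' }
  '*' is in predict set, so this production goes in M[L, '*']
L → L L *: PREDICT = { '(', '*' }
  '*' is in predict set, so this production goes in M[L, '*']
L → ( E (: PREDICT = { '(' }

M[L, '*'] = L → * L *, L → L L *  (a multiply-defined cell — the grammar is not LL(1))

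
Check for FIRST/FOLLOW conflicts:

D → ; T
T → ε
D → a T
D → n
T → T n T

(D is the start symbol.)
A FIRST/FOLLOW conflict occurs when a non-terminal N has a nullable alternative N → β (β ⇒* ε) and another alternative N → α with FIRST(α) ∩ FOLLOW(N) ≠ ∅: on such a lookahead the parser cannot decide between expanding α and letting N vanish via β.

Nullable non-terminals: T.
FIRST sets used below: FIRST(T) = { 'n', ε }

T: nullable alternative(s) T → ε; FOLLOW(T) = { $, 'n' }
  T → ε: FIRST \ {ε} = { } — this is the only nullable alternative, skip
  T → T n T: FIRST \ {ε} = { 'n' } — overlaps FOLLOW(T) on { 'n' }: CONFLICT

D has no nullable alternative, so no FIRST/FOLLOW check is needed there.

So the grammar has 1 FIRST/FOLLOW conflict (marked CONFLICT above).

Answer: Yes. T → T n T with FOLLOW(T) on { 'n' }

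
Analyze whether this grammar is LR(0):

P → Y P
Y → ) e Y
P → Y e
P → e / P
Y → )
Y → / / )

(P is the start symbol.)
A grammar is LR(0) if no state in the canonical LR(0) collection has:
  - both a shift item (dot before a terminal) and a complete item (shift-reduce conflict), or
  - two or more complete items (reduce-reduce conflict; the accept item [P' → P .] counts as a complete item here).

Augment with P' → P and build the canonical LR(0) collection (I0 = CLOSURE({[P' → . P]}), then GOTO on every symbol after a dot until no new states appear). It has 14 states:
  I0: { [P → . Y P], [P → . Y e], [P → . e / P], [P' → . P], [Y → . ) e Y], [Y → . )], [Y → . / / )] }  — shift
  I1: { [Y → ) . e Y], [Y → ) .] }  — shift, reduce
  I2: { [Y → / . / )] }  — shift
  I3: { [P' → P .] }  — accept
  I4: { [P → . Y P], [P → . Y e], [P → . e / P], [P → Y . P], [P → Y . e], [Y → . ) e Y], [Y → . )], [Y → . / / )] }  — shift
  I5: { [P → e . / P] }  — shift
  I6: { [P → . Y P], [P → . Y e], [P → . e / P], [P → e / . P], [Y → . ) e Y], [Y → . )], [Y → . / / )] }  — shift
  I7: { [P → e / P .] }  — reduce
  I8: { [P → Y P .] }  — reduce
  I9: { [P → Y e .], [P → e . / P] }  — shift, reduce
  I10: { [Y → / / . )] }  — shift
  I11: { [Y → / / ) .] }  — reduce
  I12: { [Y → ) e . Y], [Y → . ) e Y], [Y → . )], [Y → . / / )] }  — shift
  I13: { [Y → ) e Y .] }  — reduce

Conflict in state I1:
  Shift-reduce conflict between [Y → ) .] and [Y → ) . e Y]
So the grammar is NOT LR(0).

Answer: No. Shift-reduce conflict between [Y → ) .] and [Y → ) . e Y]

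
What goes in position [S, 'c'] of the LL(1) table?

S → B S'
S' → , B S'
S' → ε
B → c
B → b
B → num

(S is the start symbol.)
To find M[S, 'c'], we find productions for S where 'c' is in the predict set (PREDICT(N → α) = (FIRST(α) \ {ε}) ∪ (FOLLOW(N) if α ⇒* ε)).

Relevant sets:
  FIRST(B) = { 'b', 'c', 'num' }

S → B S': PREDICT = { 'b', 'c', 'num' }
  'c' is in predict set, so this production goes in M[S, 'c']

M[S, 'c'] = S → B S'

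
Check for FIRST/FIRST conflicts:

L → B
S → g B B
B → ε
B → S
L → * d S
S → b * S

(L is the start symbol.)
No FIRST/FIRST conflicts.

FIRST sets of the non-terminals at (or reachable through a nullable prefix from) the front of some alternative:
  FIRST(B) = { 'b', 'g', ε }
  FIRST(S) = { 'b', 'g' }

Productions for L:
  L → B: FIRST = { 'b', 'g', ε }
  L → * d S: FIRST = { '*' }
Productions for S:
  S → g B B: FIRST = { 'g' }
  S → b * S: FIRST = { 'b' }
Productions for B:
  B → ε: FIRST = { ε }
  B → S: FIRST = { 'b', 'g' }

All alternatives of each non-terminal have pairwise disjoint FIRST sets.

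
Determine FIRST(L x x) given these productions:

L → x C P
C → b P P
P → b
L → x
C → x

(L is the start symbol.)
{ 'x' }

FIRST sets of the non-terminals involved (from the grammar, by fixed-point iteration):
  FIRST(L) = { 'x' }

To compute FIRST(L x x), process the symbols left to right:
Symbol L is a non-terminal. Add FIRST(L) \ {ε} = { 'x' }
L is not nullable (ε ∉ FIRST(L)), so stop here.
FIRST(L x x) = { 'x' }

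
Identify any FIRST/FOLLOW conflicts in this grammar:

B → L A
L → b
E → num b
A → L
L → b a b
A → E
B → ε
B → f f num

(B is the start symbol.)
No FIRST/FOLLOW conflicts.

A FIRST/FOLLOW conflict occurs when a non-terminal N has a nullable alternative N → β (β ⇒* ε) and another alternative N → α with FIRST(α) ∩ FOLLOW(N) ≠ ∅: on such a lookahead the parser cannot decide between expanding α and letting N vanish via β.

Nullable non-terminals: B.
FIRST sets used below: FIRST(L) = { 'b' }

B: nullable alternative(s) B → ε; FOLLOW(B) = { $ }
  B → L A: FIRST \ {ε} = { 'b' } — disjoint from FOLLOW(B)
  B → ε: FIRST \ {ε} = { } — this is the only nullable alternative, skip
  B → f f num: FIRST \ {ε} = { 'f' } — disjoint from FOLLOW(B)

A, E, L have no nullable alternative, so no FIRST/FOLLOW check is needed there.

No FIRST/FOLLOW conflicts found.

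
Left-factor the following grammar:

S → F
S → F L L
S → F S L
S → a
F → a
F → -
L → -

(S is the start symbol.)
Left-factoring transforms A → αβ₁ | αβ₂ into A → αA' and A' → β₁ | β₂
(α is the longest common prefix among the alternatives). Repeat until
no nonterminal has two alternatives with a common prefix.

Round 1: S has alternatives sharing prefix 'F'. Introduce S': S → F S'
  Add: S' → ε
  Add: S' → L L
  Add: S' → S L

No remaining common prefixes — done.

Resulting grammar:
S → F S'
S' → ε
S' → L L
S' → S L
S → a
F → a
F → -
L → -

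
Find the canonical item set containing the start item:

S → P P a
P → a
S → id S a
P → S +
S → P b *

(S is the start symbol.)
First, augment the grammar with S' → S
I₀ = CLOSURE({ [S' → . S] }):
  [S' → . S] has the dot before S: add [S → . P P a], [S → . id S a], [S → . P b *]
  [S → . P P a] has the dot before P: add [P → . a], [P → . S +]
No further items can be added.

I₀ = { [P → . S +], [P → . a], [S → . P P a], [S → . P b *], [S → . id S a], [S' → . S] }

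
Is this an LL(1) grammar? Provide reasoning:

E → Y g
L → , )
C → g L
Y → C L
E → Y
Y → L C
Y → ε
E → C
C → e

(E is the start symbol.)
A grammar is LL(1) if for each non-terminal N with multiple productions, the predict sets of those productions are pairwise disjoint, where PREDICT(N → α) = (FIRST(α) \ {ε}) ∪ (FOLLOW(N) if α ⇒* ε).

Relevant sets:
  FIRST(Y) = { ',', 'e', 'g', ε }
  FIRST(C) = { 'e', 'g' }
  FIRST(L) = { ',' }
  FOLLOW(E) = { $ }
  FOLLOW(Y) = { $, 'g' }

For E:
  PREDICT(E → Y g) = { ',', 'e', 'g' }
  PREDICT(E → Y) = { $, ',', 'e', 'g' }
  PREDICT(E → C) = { 'e', 'g' }
For C:
  PREDICT(C → g L) = { 'g' }
  PREDICT(C → e) = { 'e' }
For Y:
  PREDICT(Y → C L) = { 'e', 'g' }
  PREDICT(Y → L C) = { ',' }
  PREDICT(Y → ε) = { $, 'g' }
L has a single production, so nothing to check there.

Conflict found: Predict set conflict for E: { ',', 'e', 'g' }
The grammar is NOT LL(1).

Answer: No. Predict set conflict for E: { ',', 'e', 'g' }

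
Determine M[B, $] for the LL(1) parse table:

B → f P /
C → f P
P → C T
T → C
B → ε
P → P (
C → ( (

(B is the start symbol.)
B → ε

To find M[B, $], we find productions for B where $ is in the predict set (PREDICT(N → α) = (FIRST(α) \ {ε}) ∪ (FOLLOW(N) if α ⇒* ε)).

Relevant sets:
  FOLLOW(B) = { $ }

B → f P /: PREDICT = { 'f' }
B → ε: PREDICT = { $ }
  $ is in predict set, so this production goes in M[B, $]

M[B, $] = B → ε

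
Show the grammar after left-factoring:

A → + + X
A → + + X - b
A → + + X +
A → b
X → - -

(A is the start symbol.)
A → + + X A'
A' → ε
A' → - b
A' → +
A → b
X → - -

Left-factoring transforms A → αβ₁ | αβ₂ into A → αA' and A' → β₁ | β₂
(α is the longest common prefix among the alternatives). Repeat until
no nonterminal has two alternatives with a common prefix.

Round 1: A has alternatives sharing prefix '+ + X'. Introduce A': A → + + X A'
  Add: A' → ε
  Add: A' → - b
  Add: A' → +

No remaining common prefixes — done.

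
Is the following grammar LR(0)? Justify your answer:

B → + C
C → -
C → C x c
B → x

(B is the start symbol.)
A grammar is LR(0) if no state in the canonical LR(0) collection has:
  - both a shift item (dot before a terminal) and a complete item (shift-reduce conflict), or
  - two or more complete items (reduce-reduce conflict; the accept item [B' → B .] counts as a complete item here).

Augment with B' → B and build the canonical LR(0) collection (I0 = CLOSURE({[B' → . B]}), then GOTO on every symbol after a dot until no new states appear). It has 8 states:
  I0: { [B → . + C], [B → . x], [B' → . B] }  — shift
  I1: { [B → + . C], [C → . -], [C → . C x c] }  — shift
  I2: { [B' → B .] }  — accept
  I3: { [B → x .] }  — reduce
  I4: { [C → - .] }  — reduce
  I5: { [B → + C .], [C → C . x c] }  — shift, reduce
  I6: { [C → C x . c] }  — shift
  I7: { [C → C x c .] }  — reduce

Conflict in state I5:
  Shift-reduce conflict between [B → + C .] and [C → C . x c]
So the grammar is NOT LR(0).

Answer: No. Shift-reduce conflict between [B → + C .] and [C → C . x c]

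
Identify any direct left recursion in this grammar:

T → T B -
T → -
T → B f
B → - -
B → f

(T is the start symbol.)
T → T B -: LEFT RECURSIVE (starts with T)
T → -: starts with '-'
T → B f: starts with B
B → - -: starts with '-'
B → f: starts with f

The grammar has direct left recursion on: T.

Answer: Yes, T is left-recursive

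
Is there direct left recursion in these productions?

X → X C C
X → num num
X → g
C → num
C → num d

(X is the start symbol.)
Yes, X is left-recursive

Direct left recursion occurs when N → N α for some non-terminal N (the right-hand side begins with the left-hand side itself).

X → X C C: LEFT RECURSIVE (starts with X)
X → num num: starts with num
X → g: starts with g
C → num: starts with num
C → num d: starts with num

The grammar has direct left recursion on: X.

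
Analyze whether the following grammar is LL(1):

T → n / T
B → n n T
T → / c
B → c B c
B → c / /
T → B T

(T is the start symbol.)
A grammar is LL(1) if for each non-terminal N with multiple productions, the predict sets of those productions are pairwise disjoint, where PREDICT(N → α) = (FIRST(α) \ {ε}) ∪ (FOLLOW(N) if α ⇒* ε).

Relevant sets:
  FIRST(B) = { 'c', 'n' }

For T:
  PREDICT(T → n '/' T) = { 'n' }
  PREDICT(T → '/' c) = { '/' }
  PREDICT(T → B T) = { 'c', 'n' }
For B:
  PREDICT(B → n n T) = { 'n' }
  PREDICT(B → c B c) = { 'c' }
  PREDICT(B → c '/' '/') = { 'c' }

Conflict found: Predict set conflict for T: { 'n' }
The grammar is NOT LL(1).

Answer: No. Predict set conflict for T: { 'n' }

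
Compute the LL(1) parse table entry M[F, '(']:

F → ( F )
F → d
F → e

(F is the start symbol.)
F → ( F )

To find M[F, '('], we find productions for F where '(' is in the predict set (PREDICT(N → α) = (FIRST(α) \ {ε}) ∪ (FOLLOW(N) if α ⇒* ε)).

F → ( F ): PREDICT = { '(' }
  '(' is in predict set, so this production goes in M[F, '(']
F → d: PREDICT = { 'd' }
F → e: PREDICT = { 'e' }

M[F, '('] = F → ( F )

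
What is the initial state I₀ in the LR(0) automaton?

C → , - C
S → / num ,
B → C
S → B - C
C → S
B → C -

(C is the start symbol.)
First, augment the grammar with C' → C
I₀ = CLOSURE({ [C' → . C] }):
  [C' → . C] has the dot before C: add [C → . , - C], [C → . S]
  [C → . S] has the dot before S: add [S → . / num ,], [S → . B - C]
  [S → . B - C] has the dot before B: add [B → . C], [B → . C -]
No further items can be added.

I₀ = { [B → . C -], [B → . C], [C → . , - C], [C → . S], [C' → . C], [S → . / num ,], [S → . B - C] }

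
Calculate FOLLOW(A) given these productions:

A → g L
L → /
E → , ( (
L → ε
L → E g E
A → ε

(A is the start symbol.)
To compute FOLLOW(A), find every occurrence of A on a right-hand side N → α A β: add FIRST(β) \ {ε}, and if β is empty or nullable also add FOLLOW(N). Iterate to a fixed point.

A is the start symbol, so $ ∈ FOLLOW(A).
A does not occur on any right-hand side.

Taking the union: FOLLOW(A) = { $ }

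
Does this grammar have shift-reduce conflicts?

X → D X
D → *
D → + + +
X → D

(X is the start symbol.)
Yes — I3: [X → D .] vs [D → . *]

Augment with X' → X and build the canonical LR(0) collection (I0 = CLOSURE({[X' → . X]}), then GOTO on every symbol after a dot until no new states appear). It has 8 states:
  I0: { [D → . *], [D → . + + +], [X → . D X], [X → . D], [X' → . X] }  — shift
  I1: { [D → * .] }  — reduce
  I2: { [D → + . + +] }  — shift
  I3: { [D → . *], [D → . + + +], [X → . D X], [X → . D], [X → D . X], [X → D .] }  — shift, reduce
  I4: { [X' → X .] }  — accept
  I5: { [X → D X .] }  — reduce
  I6: { [D → + + . +] }  — shift
  I7: { [D → + + + .] }  — reduce

I3 contains reduce item [X → D .] and shift items [D → . *], [D → . + + +] — shift-reduce conflict.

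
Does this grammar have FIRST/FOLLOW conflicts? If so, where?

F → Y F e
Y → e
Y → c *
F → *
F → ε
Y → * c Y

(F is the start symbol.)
Yes. F → Y F e with FOLLOW(F) on { 'e' }

Nullable non-terminals: F.
FIRST sets used below: FIRST(Y) = { '*', 'c', 'e' }

F: nullable alternative(s) F → ε; FOLLOW(F) = { $, 'e' }
  F → Y F e: FIRST \ {ε} = { '*', 'c', 'e' } — overlaps FOLLOW(F) on { 'e' }: CONFLICT
  F → *: FIRST \ {ε} = { '*' } — disjoint from FOLLOW(F)
  F → ε: FIRST \ {ε} = { } — this is the only nullable alternative, skip

Y has no nullable alternative, so no FIRST/FOLLOW check is needed there.

So the grammar has 1 FIRST/FOLLOW conflict (marked CONFLICT above).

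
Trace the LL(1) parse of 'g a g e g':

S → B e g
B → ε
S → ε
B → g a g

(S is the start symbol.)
LL(1) parsing maintains a stack (initially the start symbol over $) and the input. At each step: if the stack top is a terminal, match it against the current input token; if it is a non-terminal N, replace it with the RHS of M[N, lookahead] (the unique production whose predict set contains the lookahead).

Stack is shown with the top on the left.

Stack        Input        Action
--------------------------------
S $          g a g e g $  output S → B e g
B e g $      g a g e g $  output B → g a g
g a g e g $  g a g e g $  match 'g'
a g e g $    a g e g $    match 'a'
g e g $      g e g $      match 'g'
e g $        e g $        match 'e'
g $          g $          match 'g'
$            $            accept

The string is accepted.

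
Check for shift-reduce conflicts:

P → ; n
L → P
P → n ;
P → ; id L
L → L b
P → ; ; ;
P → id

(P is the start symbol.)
Augment with P' → P and build the canonical LR(0) collection (I0 = CLOSURE({[P' → . P]}), then GOTO on every symbol after a dot until no new states appear). It has 13 states:
  I0: { [P → . ; ; ;], [P → . ; id L], [P → . ; n], [P → . id], [P → . n ;], [P' → . P] }  — shift
  I1: { [P → ; . ; ;], [P → ; . id L], [P → ; . n] }  — shift
  I2: { [P' → P .] }  — accept
  I3: { [P → id .] }  — reduce
  I4: { [P → n . ;] }  — shift
  I5: { [P → n ; .] }  — reduce
  I6: { [P → ; ; . ;] }  — shift
  I7: { [L → . L b], [L → . P], [P → . ; ; ;], [P → . ; id L], [P → . ; n], [P → . id], [P → . n ;], [P → ; id . L] }  — shift
  I8: { [P → ; n .] }  — reduce
  I9: { [L → L . b], [P → ; id L .] }  — shift, reduce
  I10: { [L → P .] }  — reduce
  I11: { [L → L b .] }  — reduce
  I12: { [P → ; ; ; .] }  — reduce

I9 contains reduce item [P → ; id L .] and shift item [L → L . b] — shift-reduce conflict.

Answer: Yes — I9: [P → ; id L .] vs [L → L . b]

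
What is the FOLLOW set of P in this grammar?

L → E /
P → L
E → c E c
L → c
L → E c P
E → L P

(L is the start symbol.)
To compute FOLLOW(P), find every occurrence of P on a right-hand side N → α P β: add FIRST(β) \ {ε}, and if β is empty or nullable also add FOLLOW(N). Iterate to a fixed point.

In L → E c P: P is at the end, add FOLLOW(L)
In E → L P: P is at the end, add FOLLOW(E)

The FOLLOW sets referred to above (computed the same way, to a fixed point):
  FOLLOW(L) = { $, '/', 'c' }
  FOLLOW(E) = { '/', 'c' }

Taking the union: FOLLOW(P) = { $, '/', 'c' }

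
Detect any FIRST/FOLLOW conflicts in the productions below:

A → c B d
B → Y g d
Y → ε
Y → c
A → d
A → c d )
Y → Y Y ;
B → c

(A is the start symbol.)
Yes. Y → c with FOLLOW(Y) on { 'c' }; Y → Y Y ';' with FOLLOW(Y) on { ';', 'c' }

A FIRST/FOLLOW conflict occurs when a non-terminal N has a nullable alternative N → β (β ⇒* ε) and another alternative N → α with FIRST(α) ∩ FOLLOW(N) ≠ ∅: on such a lookahead the parser cannot decide between expanding α and letting N vanish via β.

Nullable non-terminals: Y.
FIRST sets used below: FIRST(Y) = { ';', 'c', ε }

Y: nullable alternative(s) Y → ε; FOLLOW(Y) = { ';', 'c', 'g' }
  Y → ε: FIRST \ {ε} = { } — this is the only nullable alternative, skip
  Y → c: FIRST \ {ε} = { 'c' } — overlaps FOLLOW(Y) on { 'c' }: CONFLICT
  Y → Y Y ;: FIRST \ {ε} = { ';', 'c' } — overlaps FOLLOW(Y) on { ';', 'c' }: CONFLICT

A, B have no nullable alternative, so no FIRST/FOLLOW check is needed there.

So the grammar has 2 FIRST/FOLLOW conflicts (marked CONFLICT above).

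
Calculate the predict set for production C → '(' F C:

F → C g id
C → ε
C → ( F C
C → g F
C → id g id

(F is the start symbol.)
PREDICT(C → '(' F C) = (FIRST(RHS) \ {ε}) ∪ (FOLLOW(C) if ε ∈ FIRST(RHS), i.e. RHS ⇒* ε)
FIRST('(' F C) = { '(' }
ε ∉ FIRST('(' F C), so FOLLOW(C) is not added.
PREDICT(C → '(' F C) = { '(' }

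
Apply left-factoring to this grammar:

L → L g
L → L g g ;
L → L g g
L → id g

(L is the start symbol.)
L → L g L'
L' → ε
L' → g L''
L'' → ;
L'' → ε
L → id g

Left-factoring transforms A → αβ₁ | αβ₂ into A → αA' and A' → β₁ | β₂
(α is the longest common prefix among the alternatives). Repeat until
no nonterminal has two alternatives with a common prefix.

Round 1: L has alternatives sharing prefix 'L g'. Introduce L': L → L g L'
  Add: L' → ε
  Add: L' → g ;
  Add: L' → g

Round 2: L' has alternatives sharing prefix 'g'. Introduce L'': L' → g L''
  Add: L'' → ;
  Add: L'' → ε

No remaining common prefixes — done.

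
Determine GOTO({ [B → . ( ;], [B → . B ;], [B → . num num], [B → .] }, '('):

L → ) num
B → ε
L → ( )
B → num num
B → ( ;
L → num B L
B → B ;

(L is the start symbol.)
GOTO(I, '(') = CLOSURE({ [A → αX.β] : [A → α.Xβ] ∈ I, X = '(' })

Items with dot before '(', with the dot advanced:
  [B → . ( ;] → [B → ( . ;]
Closure adds nothing (no advanced item has the dot before a non-terminal).

GOTO = { [B → ( . ;] }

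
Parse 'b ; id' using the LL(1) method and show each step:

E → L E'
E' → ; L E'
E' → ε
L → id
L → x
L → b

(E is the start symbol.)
Stack is shown with the top on the left.

Stack     Input     Action
--------------------------
E $       b ; id $  output E → L E'
L E' $    b ; id $  output L → b
b E' $    b ; id $  match 'b'
E' $      ; id $    output E' → ; L E'
; L E' $  ; id $    match ';'
L E' $    id $      output L → id
id E' $   id $      match 'id'
E' $      $         output E' → ε
$         $         accept

The string is accepted.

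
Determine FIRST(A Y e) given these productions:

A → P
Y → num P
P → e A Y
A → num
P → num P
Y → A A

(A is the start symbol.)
FIRST sets of the non-terminals involved (from the grammar, by fixed-point iteration):
  FIRST(A) = { 'e', 'num' }

To compute FIRST(A Y e), process the symbols left to right:
Symbol A is a non-terminal. Add FIRST(A) \ {ε} = { 'e', 'num' }
A is not nullable (ε ∉ FIRST(A)), so stop here.
FIRST(A Y e) = { 'e', 'num' }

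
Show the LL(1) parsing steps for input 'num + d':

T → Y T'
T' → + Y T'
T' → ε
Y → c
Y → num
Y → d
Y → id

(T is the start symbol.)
LL(1) parsing maintains a stack (initially the start symbol over $) and the input. At each step: if the stack top is a terminal, match it against the current input token; if it is a non-terminal N, replace it with the RHS of M[N, lookahead] (the unique production whose predict set contains the lookahead).

Stack is shown with the top on the left.

Stack     Input      Action
---------------------------
T $       num + d $  output T → Y T'
Y T' $    num + d $  output Y → num
num T' $  num + d $  match 'num'
T' $      + d $      output T' → + Y T'
+ Y T' $  + d $      match '+'
Y T' $    d $        output Y → d
d T' $    d $        match 'd'
T' $      $          output T' → ε
$         $          accept

The string is accepted.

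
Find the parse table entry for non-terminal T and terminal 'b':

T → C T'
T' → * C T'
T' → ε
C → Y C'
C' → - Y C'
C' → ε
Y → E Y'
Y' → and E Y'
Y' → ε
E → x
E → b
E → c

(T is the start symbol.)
To find M[T, 'b'], we find productions for T where 'b' is in the predict set (PREDICT(N → α) = (FIRST(α) \ {ε}) ∪ (FOLLOW(N) if α ⇒* ε)).

Relevant sets:
  FIRST(C) = { 'b', 'c', 'x' }

T → C T': PREDICT = { 'b', 'c', 'x' }
  'b' is in predict set, so this production goes in M[T, 'b']

M[T, 'b'] = T → C T'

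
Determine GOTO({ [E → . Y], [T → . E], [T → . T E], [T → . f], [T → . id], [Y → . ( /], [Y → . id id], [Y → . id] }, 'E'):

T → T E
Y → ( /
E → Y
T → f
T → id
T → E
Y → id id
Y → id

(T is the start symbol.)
GOTO(I, 'E') = CLOSURE({ [A → αX.β] : [A → α.Xβ] ∈ I, X = 'E' })

Items with dot before 'E', with the dot advanced:
  [T → . E] → [T → E .]
Closure adds nothing (no advanced item has the dot before a non-terminal).

GOTO = { [T → E .] }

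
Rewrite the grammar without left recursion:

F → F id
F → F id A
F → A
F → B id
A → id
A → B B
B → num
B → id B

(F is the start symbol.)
F → A F'
F → B id F'
F' → id F'
F' → id A F'
F' → ε
A → id
A → B B
B → num
B → id B

F is directly left-recursive. The standard transformation for
  A → A α₁ | ... | A α_m | β₁ | ... | β_n
is
  A  → β₁ A' | ... | β_n A'
  A' → α₁ A' | ... | α_m A' | ε

F → A becomes F → A F'
F → B id becomes F → B id F'
F → F id becomes F' → id F'
F → F id A becomes F' → id A F'
Add F' → ε

Productions for other non-terminals are unchanged:
  A → id
  A → B B
  B → num
  B → id B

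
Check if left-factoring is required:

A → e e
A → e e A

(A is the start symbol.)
Yes, A has productions with common prefix 'e e'

Left-factoring is needed when two productions for the same non-terminal
share a common prefix on the right-hand side.

Productions for A:
  A → e e
  A → e e A

Found common prefix 'e e' in productions for A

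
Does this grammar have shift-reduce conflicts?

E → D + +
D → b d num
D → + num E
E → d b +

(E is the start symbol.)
Augment with E' → E and build the canonical LR(0) collection (I0 = CLOSURE({[E' → . E]}), then GOTO on every symbol after a dot until no new states appear). It has 14 states:
  I0: { [D → . + num E], [D → . b d num], [E → . D + +], [E → . d b +], [E' → . E] }  — shift
  I1: { [D → + . num E] }  — shift
  I2: { [E → D . + +] }  — shift
  I3: { [E' → E .] }  — accept
  I4: { [D → b . d num] }  — shift
  I5: { [E → d . b +] }  — shift
  I6: { [E → d b . +] }  — shift
  I7: { [E → d b + .] }  — reduce
  I8: { [D → b d . num] }  — shift
  I9: { [D → b d num .] }  — reduce
  I10: { [E → D + . +] }  — shift
  I11: { [E → D + + .] }  — reduce
  I12: { [D → + num . E], [D → . + num E], [D → . b d num], [E → . D + +], [E → . d b +] }  — shift
  I13: { [D → + num E .] }  — reduce

No state contains both a complete item and a shift item.

Answer: No shift-reduce conflicts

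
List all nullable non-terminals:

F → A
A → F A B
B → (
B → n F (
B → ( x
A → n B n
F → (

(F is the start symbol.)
A non-terminal is nullable if it can derive ε (the empty string): either it has an ε-production, or it has a production whose right-hand side consists entirely of nullable non-terminals.

There are no ε-productions, so no non-terminal can derive ε.
No non-terminals are nullable.

Answer: None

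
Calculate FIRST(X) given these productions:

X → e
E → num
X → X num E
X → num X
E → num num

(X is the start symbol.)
To compute FIRST(X), examine every production with X on the left-hand side, reading each right-hand side left to right until a non-nullable symbol is reached.

From X → e:
  - e is a terminal: add 'e' and stop
From X → X num E:
  - X is the symbol being defined: contributes nothing new
    X is not nullable, so stop
From X → num X:
  - num is a terminal: add 'num' and stop

Collecting: FIRST(X) = { 'e', 'num' }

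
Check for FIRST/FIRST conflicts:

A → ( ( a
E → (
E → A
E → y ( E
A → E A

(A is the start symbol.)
Yes. A → '(' '(' a / A → E A on { '(' }; E → '(' / E → A on { '(' }; E → A / E → y '(' E on { 'y' }

A FIRST/FIRST conflict occurs when two productions N → α and N → β for the same non-terminal have FIRST(α) ∩ FIRST(β) ≠ ∅ (with ε ∈ FIRST of a nullable right-hand side, so two nullable alternatives also conflict).

FIRST sets of the non-terminals at (or reachable through a nullable prefix from) the front of some alternative:
  FIRST(E) = { '(', 'y' }
  FIRST(A) = { '(', 'y' }

Productions for A:
  A → ( ( a: FIRST = { '(' }
  A → E A: FIRST = { '(', 'y' }
Productions for E:
  E → (: FIRST = { '(' }
  E → A: FIRST = { '(', 'y' }
  E → y ( E: FIRST = { 'y' }

Conflict for A: A → ( ( a and A → E A
  Overlap: { '(' }
Conflict for E: E → ( and E → A
  Overlap: { '(' }
Conflict for E: E → A and E → y ( E
  Overlap: { 'y' }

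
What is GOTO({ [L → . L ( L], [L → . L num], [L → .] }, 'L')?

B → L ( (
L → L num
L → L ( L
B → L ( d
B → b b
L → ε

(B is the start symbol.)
{ [L → L . ( L], [L → L . num] }

GOTO(I, 'L') = CLOSURE({ [A → αX.β] : [A → α.Xβ] ∈ I, X = 'L' })

Items with dot before 'L', with the dot advanced:
  [L → . L ( L] → [L → L . ( L]
  [L → . L num] → [L → L . num]
Closure adds nothing (no advanced item has the dot before a non-terminal).

GOTO = { [L → L . ( L], [L → L . num] }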